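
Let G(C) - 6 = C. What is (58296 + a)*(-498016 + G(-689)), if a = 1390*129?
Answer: -118493874594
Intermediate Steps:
G(C) = 6 + C
a = 179310
(58296 + a)*(-498016 + G(-689)) = (58296 + 179310)*(-498016 + (6 - 689)) = 237606*(-498016 - 683) = 237606*(-498699) = -118493874594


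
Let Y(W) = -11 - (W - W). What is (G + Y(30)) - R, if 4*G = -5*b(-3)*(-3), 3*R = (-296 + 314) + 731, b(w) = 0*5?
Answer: -782/3 ≈ -260.67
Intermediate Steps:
Y(W) = -11 (Y(W) = -11 - 1*0 = -11 + 0 = -11)
b(w) = 0
R = 749/3 (R = ((-296 + 314) + 731)/3 = (18 + 731)/3 = (⅓)*749 = 749/3 ≈ 249.67)
G = 0 (G = (-5*0*(-3))/4 = (0*(-3))/4 = (¼)*0 = 0)
(G + Y(30)) - R = (0 - 11) - 1*749/3 = -11 - 749/3 = -782/3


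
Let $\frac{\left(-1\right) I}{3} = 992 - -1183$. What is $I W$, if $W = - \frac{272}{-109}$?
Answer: $- \frac{1774800}{109} \approx -16283.0$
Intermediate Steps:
$I = -6525$ ($I = - 3 \left(992 - -1183\right) = - 3 \left(992 + 1183\right) = \left(-3\right) 2175 = -6525$)
$W = \frac{272}{109}$ ($W = \left(-272\right) \left(- \frac{1}{109}\right) = \frac{272}{109} \approx 2.4954$)
$I W = \left(-6525\right) \frac{272}{109} = - \frac{1774800}{109}$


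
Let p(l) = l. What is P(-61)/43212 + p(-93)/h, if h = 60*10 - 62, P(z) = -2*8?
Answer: -1006831/5812014 ≈ -0.17323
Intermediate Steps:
P(z) = -16
h = 538 (h = 600 - 62 = 538)
P(-61)/43212 + p(-93)/h = -16/43212 - 93/538 = -16*1/43212 - 93*1/538 = -4/10803 - 93/538 = -1006831/5812014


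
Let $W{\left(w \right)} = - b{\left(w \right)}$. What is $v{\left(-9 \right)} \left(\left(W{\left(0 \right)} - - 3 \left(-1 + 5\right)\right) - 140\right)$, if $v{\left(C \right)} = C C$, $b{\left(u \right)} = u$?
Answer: $-10368$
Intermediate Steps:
$v{\left(C \right)} = C^{2}$
$W{\left(w \right)} = - w$
$v{\left(-9 \right)} \left(\left(W{\left(0 \right)} - - 3 \left(-1 + 5\right)\right) - 140\right) = \left(-9\right)^{2} \left(\left(\left(-1\right) 0 - - 3 \left(-1 + 5\right)\right) - 140\right) = 81 \left(\left(0 - \left(-3\right) 4\right) - 140\right) = 81 \left(\left(0 - -12\right) - 140\right) = 81 \left(\left(0 + 12\right) - 140\right) = 81 \left(12 - 140\right) = 81 \left(-128\right) = -10368$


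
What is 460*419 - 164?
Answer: 192576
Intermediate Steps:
460*419 - 164 = 192740 - 164 = 192576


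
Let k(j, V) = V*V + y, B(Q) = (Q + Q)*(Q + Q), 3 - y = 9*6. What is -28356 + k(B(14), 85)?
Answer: -21182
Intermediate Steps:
y = -51 (y = 3 - 9*6 = 3 - 1*54 = 3 - 54 = -51)
B(Q) = 4*Q² (B(Q) = (2*Q)*(2*Q) = 4*Q²)
k(j, V) = -51 + V² (k(j, V) = V*V - 51 = V² - 51 = -51 + V²)
-28356 + k(B(14), 85) = -28356 + (-51 + 85²) = -28356 + (-51 + 7225) = -28356 + 7174 = -21182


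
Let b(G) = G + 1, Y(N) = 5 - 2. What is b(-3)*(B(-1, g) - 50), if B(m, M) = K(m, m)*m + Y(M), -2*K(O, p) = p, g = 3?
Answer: 95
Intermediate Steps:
K(O, p) = -p/2
Y(N) = 3
B(m, M) = 3 - m²/2 (B(m, M) = (-m/2)*m + 3 = -m²/2 + 3 = 3 - m²/2)
b(G) = 1 + G
b(-3)*(B(-1, g) - 50) = (1 - 3)*((3 - ½*(-1)²) - 50) = -2*((3 - ½*1) - 50) = -2*((3 - ½) - 50) = -2*(5/2 - 50) = -2*(-95/2) = 95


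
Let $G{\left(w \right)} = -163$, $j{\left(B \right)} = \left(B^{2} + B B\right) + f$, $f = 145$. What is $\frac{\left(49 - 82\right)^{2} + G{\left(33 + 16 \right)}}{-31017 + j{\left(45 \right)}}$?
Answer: $- \frac{463}{13411} \approx -0.034524$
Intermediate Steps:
$j{\left(B \right)} = 145 + 2 B^{2}$ ($j{\left(B \right)} = \left(B^{2} + B B\right) + 145 = \left(B^{2} + B^{2}\right) + 145 = 2 B^{2} + 145 = 145 + 2 B^{2}$)
$\frac{\left(49 - 82\right)^{2} + G{\left(33 + 16 \right)}}{-31017 + j{\left(45 \right)}} = \frac{\left(49 - 82\right)^{2} - 163}{-31017 + \left(145 + 2 \cdot 45^{2}\right)} = \frac{\left(-33\right)^{2} - 163}{-31017 + \left(145 + 2 \cdot 2025\right)} = \frac{1089 - 163}{-31017 + \left(145 + 4050\right)} = \frac{926}{-31017 + 4195} = \frac{926}{-26822} = 926 \left(- \frac{1}{26822}\right) = - \frac{463}{13411}$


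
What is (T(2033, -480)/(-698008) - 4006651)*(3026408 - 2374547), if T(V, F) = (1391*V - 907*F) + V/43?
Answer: -39195470330767398123/15007172 ≈ -2.6118e+12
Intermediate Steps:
T(V, F) = -907*F + 59814*V/43 (T(V, F) = (-907*F + 1391*V) + V*(1/43) = (-907*F + 1391*V) + V/43 = -907*F + 59814*V/43)
(T(2033, -480)/(-698008) - 4006651)*(3026408 - 2374547) = ((-907*(-480) + (59814/43)*2033)/(-698008) - 4006651)*(3026408 - 2374547) = ((435360 + 121601862/43)*(-1/698008) - 4006651)*651861 = ((140322342/43)*(-1/698008) - 4006651)*651861 = (-70161171/15007172 - 4006651)*651861 = -60128570862143/15007172*651861 = -39195470330767398123/15007172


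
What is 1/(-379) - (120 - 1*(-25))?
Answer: -54956/379 ≈ -145.00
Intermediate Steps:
1/(-379) - (120 - 1*(-25)) = -1/379 - (120 + 25) = -1/379 - 1*145 = -1/379 - 145 = -54956/379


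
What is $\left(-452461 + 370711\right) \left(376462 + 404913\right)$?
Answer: $-63877406250$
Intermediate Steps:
$\left(-452461 + 370711\right) \left(376462 + 404913\right) = \left(-81750\right) 781375 = -63877406250$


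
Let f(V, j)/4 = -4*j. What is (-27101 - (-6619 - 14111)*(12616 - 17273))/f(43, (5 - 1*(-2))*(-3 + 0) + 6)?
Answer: -96566711/240 ≈ -4.0236e+5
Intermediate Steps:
f(V, j) = -16*j (f(V, j) = 4*(-4*j) = -16*j)
(-27101 - (-6619 - 14111)*(12616 - 17273))/f(43, (5 - 1*(-2))*(-3 + 0) + 6) = (-27101 - (-6619 - 14111)*(12616 - 17273))/((-16*((5 - 1*(-2))*(-3 + 0) + 6))) = (-27101 - (-20730)*(-4657))/((-16*((5 + 2)*(-3) + 6))) = (-27101 - 1*96539610)/((-16*(7*(-3) + 6))) = (-27101 - 96539610)/((-16*(-21 + 6))) = -96566711/((-16*(-15))) = -96566711/240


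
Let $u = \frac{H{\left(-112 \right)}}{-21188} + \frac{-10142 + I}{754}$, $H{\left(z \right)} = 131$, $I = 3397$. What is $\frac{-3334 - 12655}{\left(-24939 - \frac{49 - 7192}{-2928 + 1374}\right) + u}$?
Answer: $\frac{33079000685276}{51623326245957} \approx 0.64078$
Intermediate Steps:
$u = - \frac{71505917}{7987876}$ ($u = \frac{131}{-21188} + \frac{-10142 + 3397}{754} = 131 \left(- \frac{1}{21188}\right) - \frac{6745}{754} = - \frac{131}{21188} - \frac{6745}{754} = - \frac{71505917}{7987876} \approx -8.9518$)
$\frac{-3334 - 12655}{\left(-24939 - \frac{49 - 7192}{-2928 + 1374}\right) + u} = \frac{-3334 - 12655}{\left(-24939 - \frac{49 - 7192}{-2928 + 1374}\right) - \frac{71505917}{7987876}} = - \frac{15989}{\left(-24939 - - \frac{7143}{-1554}\right) - \frac{71505917}{7987876}} = - \frac{15989}{\left(-24939 - \left(-7143\right) \left(- \frac{1}{1554}\right)\right) - \frac{71505917}{7987876}} = - \frac{15989}{\left(-24939 - \frac{2381}{518}\right) - \frac{71505917}{7987876}} = - \frac{15989}{- \frac{12920783}{518} - \frac{71505917}{7987876}} = - \frac{15989}{- \frac{51623326245957}{2068859884}} = \left(-15989\right) \left(- \frac{2068859884}{51623326245957}\right) = \frac{33079000685276}{51623326245957}$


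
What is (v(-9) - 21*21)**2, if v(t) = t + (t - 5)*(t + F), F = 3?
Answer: 133956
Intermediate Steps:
v(t) = t + (-5 + t)*(3 + t) (v(t) = t + (t - 5)*(t + 3) = t + (-5 + t)*(3 + t))
(v(-9) - 21*21)**2 = ((-15 + (-9)**2 - 1*(-9)) - 21*21)**2 = ((-15 + 81 + 9) - 441)**2 = (75 - 441)**2 = (-366)**2 = 133956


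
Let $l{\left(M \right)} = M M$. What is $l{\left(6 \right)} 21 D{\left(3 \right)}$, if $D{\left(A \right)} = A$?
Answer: $2268$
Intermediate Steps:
$l{\left(M \right)} = M^{2}$
$l{\left(6 \right)} 21 D{\left(3 \right)} = 6^{2} \cdot 21 \cdot 3 = 36 \cdot 21 \cdot 3 = 756 \cdot 3 = 2268$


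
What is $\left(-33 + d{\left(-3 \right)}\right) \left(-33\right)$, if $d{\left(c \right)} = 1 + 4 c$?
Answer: $1452$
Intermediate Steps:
$\left(-33 + d{\left(-3 \right)}\right) \left(-33\right) = \left(-33 + \left(1 + 4 \left(-3\right)\right)\right) \left(-33\right) = \left(-33 + \left(1 - 12\right)\right) \left(-33\right) = \left(-33 - 11\right) \left(-33\right) = \left(-44\right) \left(-33\right) = 1452$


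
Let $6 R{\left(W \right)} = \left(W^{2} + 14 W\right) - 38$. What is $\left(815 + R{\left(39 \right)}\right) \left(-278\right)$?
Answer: $- \frac{961741}{3} \approx -3.2058 \cdot 10^{5}$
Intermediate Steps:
$R{\left(W \right)} = - \frac{19}{3} + \frac{W^{2}}{6} + \frac{7 W}{3}$ ($R{\left(W \right)} = \frac{\left(W^{2} + 14 W\right) - 38}{6} = \frac{-38 + W^{2} + 14 W}{6} = - \frac{19}{3} + \frac{W^{2}}{6} + \frac{7 W}{3}$)
$\left(815 + R{\left(39 \right)}\right) \left(-278\right) = \left(815 + \left(- \frac{19}{3} + \frac{39^{2}}{6} + \frac{7}{3} \cdot 39\right)\right) \left(-278\right) = \left(815 + \left(- \frac{19}{3} + \frac{1}{6} \cdot 1521 + 91\right)\right) \left(-278\right) = \left(815 + \left(- \frac{19}{3} + \frac{507}{2} + 91\right)\right) \left(-278\right) = \left(815 + \frac{2029}{6}\right) \left(-278\right) = \frac{6919}{6} \left(-278\right) = - \frac{961741}{3}$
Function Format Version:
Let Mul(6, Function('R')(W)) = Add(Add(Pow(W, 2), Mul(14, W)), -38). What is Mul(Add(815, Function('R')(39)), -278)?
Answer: Rational(-961741, 3) ≈ -3.2058e+5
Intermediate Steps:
Function('R')(W) = Add(Rational(-19, 3), Mul(Rational(1, 6), Pow(W, 2)), Mul(Rational(7, 3), W)) (Function('R')(W) = Mul(Rational(1, 6), Add(Add(Pow(W, 2), Mul(14, W)), -38)) = Mul(Rational(1, 6), Add(-38, Pow(W, 2), Mul(14, W))) = Add(Rational(-19, 3), Mul(Rational(1, 6), Pow(W, 2)), Mul(Rational(7, 3), W)))
Mul(Add(815, Function('R')(39)), -278) = Mul(Add(815, Add(Rational(-19, 3), Mul(Rational(1, 6), Pow(39, 2)), Mul(Rational(7, 3), 39))), -278) = Mul(Add(815, Add(Rational(-19, 3), Mul(Rational(1, 6), 1521), 91)), -278) = Mul(Add(815, Add(Rational(-19, 3), Rational(507, 2), 91)), -278) = Mul(Add(815, Rational(2029, 6)), -278) = Mul(Rational(6919, 6), -278) = Rational(-961741, 3)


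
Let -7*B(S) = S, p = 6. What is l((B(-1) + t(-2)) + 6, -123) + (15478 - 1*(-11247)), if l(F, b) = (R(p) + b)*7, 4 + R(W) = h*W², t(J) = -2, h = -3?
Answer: 25080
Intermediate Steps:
R(W) = -4 - 3*W²
B(S) = -S/7
l(F, b) = -784 + 7*b (l(F, b) = ((-4 - 3*6²) + b)*7 = ((-4 - 3*36) + b)*7 = ((-4 - 108) + b)*7 = (-112 + b)*7 = -784 + 7*b)
l((B(-1) + t(-2)) + 6, -123) + (15478 - 1*(-11247)) = (-784 + 7*(-123)) + (15478 - 1*(-11247)) = (-784 - 861) + (15478 + 11247) = -1645 + 26725 = 25080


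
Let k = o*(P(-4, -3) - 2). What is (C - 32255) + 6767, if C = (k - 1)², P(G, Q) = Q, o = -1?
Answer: -25472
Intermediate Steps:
k = 5 (k = -(-3 - 2) = -1*(-5) = 5)
C = 16 (C = (5 - 1)² = 4² = 16)
(C - 32255) + 6767 = (16 - 32255) + 6767 = -32239 + 6767 = -25472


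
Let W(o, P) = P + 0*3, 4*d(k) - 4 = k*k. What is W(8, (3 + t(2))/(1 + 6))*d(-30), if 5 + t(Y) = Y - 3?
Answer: -678/7 ≈ -96.857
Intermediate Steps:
t(Y) = -8 + Y (t(Y) = -5 + (Y - 3) = -5 + (-3 + Y) = -8 + Y)
d(k) = 1 + k²/4 (d(k) = 1 + (k*k)/4 = 1 + k²/4)
W(o, P) = P (W(o, P) = P + 0 = P)
W(8, (3 + t(2))/(1 + 6))*d(-30) = ((3 + (-8 + 2))/(1 + 6))*(1 + (¼)*(-30)²) = ((3 - 6)/7)*(1 + (¼)*900) = (-3*⅐)*(1 + 225) = -3/7*226 = -678/7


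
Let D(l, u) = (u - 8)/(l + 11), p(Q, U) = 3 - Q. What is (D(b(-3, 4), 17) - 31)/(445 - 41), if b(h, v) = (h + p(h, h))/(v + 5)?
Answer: -1027/13736 ≈ -0.074767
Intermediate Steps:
b(h, v) = 3/(5 + v) (b(h, v) = (h + (3 - h))/(v + 5) = 3/(5 + v))
D(l, u) = (-8 + u)/(11 + l)
(D(b(-3, 4), 17) - 31)/(445 - 41) = ((-8 + 17)/(11 + 3/(5 + 4)) - 31)/(445 - 41) = (9/(11 + 3/9) - 31)/404 = (9/(11 + 3*(1/9)) - 31)*(1/404) = (9/(11 + 1/3) - 31)*(1/404) = (9/(34/3) - 31)*(1/404) = ((3/34)*9 - 31)*(1/404) = (27/34 - 31)*(1/404) = -1027/34*1/404 = -1027/13736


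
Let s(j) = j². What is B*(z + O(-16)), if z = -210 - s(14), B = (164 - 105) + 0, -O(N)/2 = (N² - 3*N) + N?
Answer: -57938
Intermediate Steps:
O(N) = -2*N² + 4*N (O(N) = -2*((N² - 3*N) + N) = -2*(N² - 2*N) = -2*N² + 4*N)
B = 59 (B = 59 + 0 = 59)
z = -406 (z = -210 - 1*14² = -210 - 1*196 = -210 - 196 = -406)
B*(z + O(-16)) = 59*(-406 + 2*(-16)*(2 - 1*(-16))) = 59*(-406 + 2*(-16)*(2 + 16)) = 59*(-406 + 2*(-16)*18) = 59*(-406 - 576) = 59*(-982) = -57938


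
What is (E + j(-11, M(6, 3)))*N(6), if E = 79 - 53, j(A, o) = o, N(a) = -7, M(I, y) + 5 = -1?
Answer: -140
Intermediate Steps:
M(I, y) = -6 (M(I, y) = -5 - 1 = -6)
E = 26
(E + j(-11, M(6, 3)))*N(6) = (26 - 6)*(-7) = 20*(-7) = -140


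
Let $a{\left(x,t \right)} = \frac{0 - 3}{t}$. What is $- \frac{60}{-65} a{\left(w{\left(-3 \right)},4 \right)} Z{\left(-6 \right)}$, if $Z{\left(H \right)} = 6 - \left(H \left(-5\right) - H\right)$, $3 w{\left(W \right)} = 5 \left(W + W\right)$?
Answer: $\frac{270}{13} \approx 20.769$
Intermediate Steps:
$w{\left(W \right)} = \frac{10 W}{3}$ ($w{\left(W \right)} = \frac{5 \left(W + W\right)}{3} = \frac{5 \cdot 2 W}{3} = \frac{10 W}{3}$)
$a{\left(x,t \right)} = - \frac{3}{t}$ ($a{\left(x,t \right)} = \frac{0 - 3}{t} = - \frac{3}{t}$)
$Z{\left(H \right)} = 6 + 6 H$ ($Z{\left(H \right)} = 6 - \left(- 5 H - H\right) = 6 - - 6 H = 6 + 6 H$)
$- \frac{60}{-65} a{\left(w{\left(-3 \right)},4 \right)} Z{\left(-6 \right)} = - \frac{60}{-65} \left(- \frac{3}{4}\right) \left(6 + 6 \left(-6\right)\right) = \left(-60\right) \left(- \frac{1}{65}\right) \left(\left(-3\right) \frac{1}{4}\right) \left(6 - 36\right) = \frac{12}{13} \left(- \frac{3}{4}\right) \left(-30\right) = \left(- \frac{9}{13}\right) \left(-30\right) = \frac{270}{13}$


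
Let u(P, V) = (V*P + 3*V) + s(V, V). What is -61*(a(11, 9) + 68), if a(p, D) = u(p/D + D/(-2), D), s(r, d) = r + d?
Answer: -10187/2 ≈ -5093.5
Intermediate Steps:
s(r, d) = d + r
u(P, V) = 5*V + P*V (u(P, V) = (V*P + 3*V) + (V + V) = (P*V + 3*V) + 2*V = (3*V + P*V) + 2*V = 5*V + P*V)
a(p, D) = D*(5 - D/2 + p/D) (a(p, D) = D*(5 + (p/D + D/(-2))) = D*(5 + (p/D + D*(-½))) = D*(5 + (p/D - D/2)) = D*(5 + (-D/2 + p/D)) = D*(5 - D/2 + p/D))
-61*(a(11, 9) + 68) = -61*((11 + 5*9 - ½*9²) + 68) = -61*((11 + 45 - ½*81) + 68) = -61*((11 + 45 - 81/2) + 68) = -61*(31/2 + 68) = -61*167/2 = -10187/2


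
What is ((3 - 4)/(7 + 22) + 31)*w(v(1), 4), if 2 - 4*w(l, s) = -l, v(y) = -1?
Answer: 449/58 ≈ 7.7414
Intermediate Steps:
w(l, s) = ½ + l/4 (w(l, s) = ½ - (-1)*l/4 = ½ + l/4)
((3 - 4)/(7 + 22) + 31)*w(v(1), 4) = ((3 - 4)/(7 + 22) + 31)*(½ + (¼)*(-1)) = (-1/29 + 31)*(½ - ¼) = (-1*1/29 + 31)*(¼) = (-1/29 + 31)*(¼) = (898/29)*(¼) = 449/58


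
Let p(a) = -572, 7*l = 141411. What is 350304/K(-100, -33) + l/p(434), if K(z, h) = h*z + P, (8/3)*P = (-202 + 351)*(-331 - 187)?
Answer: -6705139789/136900764 ≈ -48.978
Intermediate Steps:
l = 141411/7 (l = (⅐)*141411 = 141411/7 ≈ 20202.)
P = -115773/4 (P = 3*((-202 + 351)*(-331 - 187))/8 = 3*(149*(-518))/8 = (3/8)*(-77182) = -115773/4 ≈ -28943.)
K(z, h) = -115773/4 + h*z (K(z, h) = h*z - 115773/4 = -115773/4 + h*z)
350304/K(-100, -33) + l/p(434) = 350304/(-115773/4 - 33*(-100)) + (141411/7)/(-572) = 350304/(-115773/4 + 3300) + (141411/7)*(-1/572) = 350304/(-102573/4) - 141411/4004 = 350304*(-4/102573) - 141411/4004 = -467072/34191 - 141411/4004 = -6705139789/136900764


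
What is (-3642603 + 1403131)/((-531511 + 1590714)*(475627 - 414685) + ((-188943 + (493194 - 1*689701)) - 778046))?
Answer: -1119736/32274392865 ≈ -3.4694e-5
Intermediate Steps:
(-3642603 + 1403131)/((-531511 + 1590714)*(475627 - 414685) + ((-188943 + (493194 - 1*689701)) - 778046)) = -2239472/(1059203*60942 + ((-188943 + (493194 - 689701)) - 778046)) = -2239472/(64549949226 + ((-188943 - 196507) - 778046)) = -2239472/(64549949226 + (-385450 - 778046)) = -2239472/(64549949226 - 1163496) = -2239472/64548785730 = -2239472*1/64548785730 = -1119736/32274392865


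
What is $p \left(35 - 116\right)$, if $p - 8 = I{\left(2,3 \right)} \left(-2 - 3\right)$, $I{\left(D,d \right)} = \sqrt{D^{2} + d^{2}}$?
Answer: $-648 + 405 \sqrt{13} \approx 812.25$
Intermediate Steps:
$p = 8 - 5 \sqrt{13}$ ($p = 8 + \sqrt{2^{2} + 3^{2}} \left(-2 - 3\right) = 8 + \sqrt{4 + 9} \left(-5\right) = 8 + \sqrt{13} \left(-5\right) = 8 - 5 \sqrt{13} \approx -10.028$)
$p \left(35 - 116\right) = \left(8 - 5 \sqrt{13}\right) \left(35 - 116\right) = \left(8 - 5 \sqrt{13}\right) \left(-81\right) = -648 + 405 \sqrt{13}$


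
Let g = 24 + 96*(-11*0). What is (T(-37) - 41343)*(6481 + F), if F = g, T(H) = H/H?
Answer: -268929710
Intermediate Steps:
g = 24 (g = 24 + 96*0 = 24 + 0 = 24)
T(H) = 1
F = 24
(T(-37) - 41343)*(6481 + F) = (1 - 41343)*(6481 + 24) = -41342*6505 = -268929710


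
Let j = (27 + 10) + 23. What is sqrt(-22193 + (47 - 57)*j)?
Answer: I*sqrt(22793) ≈ 150.97*I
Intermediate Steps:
j = 60 (j = 37 + 23 = 60)
sqrt(-22193 + (47 - 57)*j) = sqrt(-22193 + (47 - 57)*60) = sqrt(-22193 - 10*60) = sqrt(-22193 - 600) = sqrt(-22793) = I*sqrt(22793)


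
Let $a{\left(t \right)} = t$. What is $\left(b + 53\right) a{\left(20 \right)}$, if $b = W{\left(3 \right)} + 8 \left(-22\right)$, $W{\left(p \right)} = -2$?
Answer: $-2500$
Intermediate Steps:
$b = -178$ ($b = -2 + 8 \left(-22\right) = -2 - 176 = -178$)
$\left(b + 53\right) a{\left(20 \right)} = \left(-178 + 53\right) 20 = \left(-125\right) 20 = -2500$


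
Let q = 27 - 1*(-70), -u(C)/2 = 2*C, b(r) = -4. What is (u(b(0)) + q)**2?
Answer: 12769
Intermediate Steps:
u(C) = -4*C
q = 97 (q = 27 + 70 = 97)
(u(b(0)) + q)**2 = (-4*(-4) + 97)**2 = (16 + 97)**2 = 113**2 = 12769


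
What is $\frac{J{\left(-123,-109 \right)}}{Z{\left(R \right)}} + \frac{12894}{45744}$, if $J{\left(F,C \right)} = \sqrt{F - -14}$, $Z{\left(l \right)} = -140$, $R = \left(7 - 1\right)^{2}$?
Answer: $\frac{2149}{7624} - \frac{i \sqrt{109}}{140} \approx 0.28187 - 0.074574 i$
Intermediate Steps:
$R = 36$ ($R = 6^{2} = 36$)
$J{\left(F,C \right)} = \sqrt{14 + F}$ ($J{\left(F,C \right)} = \sqrt{F + 14} = \sqrt{14 + F}$)
$\frac{J{\left(-123,-109 \right)}}{Z{\left(R \right)}} + \frac{12894}{45744} = \frac{\sqrt{14 - 123}}{-140} + \frac{12894}{45744} = \sqrt{-109} \left(- \frac{1}{140}\right) + 12894 \cdot \frac{1}{45744} = i \sqrt{109} \left(- \frac{1}{140}\right) + \frac{2149}{7624} = - \frac{i \sqrt{109}}{140} + \frac{2149}{7624} = \frac{2149}{7624} - \frac{i \sqrt{109}}{140}$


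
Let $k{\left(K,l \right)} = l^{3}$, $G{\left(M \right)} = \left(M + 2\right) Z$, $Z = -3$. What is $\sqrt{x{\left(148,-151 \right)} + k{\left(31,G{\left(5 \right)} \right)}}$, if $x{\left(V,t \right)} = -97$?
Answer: $i \sqrt{9358} \approx 96.737 i$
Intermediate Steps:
$G{\left(M \right)} = -6 - 3 M$ ($G{\left(M \right)} = \left(M + 2\right) \left(-3\right) = \left(2 + M\right) \left(-3\right) = -6 - 3 M$)
$\sqrt{x{\left(148,-151 \right)} + k{\left(31,G{\left(5 \right)} \right)}} = \sqrt{-97 + \left(-6 - 15\right)^{3}} = \sqrt{-97 + \left(-21\right)^{3}} = \sqrt{-97 - 9261} = \sqrt{-9358} = i \sqrt{9358}$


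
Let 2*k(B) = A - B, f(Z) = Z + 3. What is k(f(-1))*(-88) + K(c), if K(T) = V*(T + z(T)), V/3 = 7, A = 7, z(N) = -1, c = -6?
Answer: -367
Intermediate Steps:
f(Z) = 3 + Z
V = 21 (V = 3*7 = 21)
K(T) = -21 + 21*T (K(T) = 21*(T - 1) = 21*(-1 + T) = -21 + 21*T)
k(B) = 7/2 - B/2 (k(B) = (7 - B)/2 = 7/2 - B/2)
k(f(-1))*(-88) + K(c) = (7/2 - (3 - 1)/2)*(-88) + (-21 + 21*(-6)) = (7/2 - ½*2)*(-88) + (-21 - 126) = (7/2 - 1)*(-88) - 147 = (5/2)*(-88) - 147 = -220 - 147 = -367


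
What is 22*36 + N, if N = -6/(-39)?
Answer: 10298/13 ≈ 792.15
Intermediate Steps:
N = 2/13 (N = -6*(-1/39) = 2/13 ≈ 0.15385)
22*36 + N = 22*36 + 2/13 = 792 + 2/13 = 10298/13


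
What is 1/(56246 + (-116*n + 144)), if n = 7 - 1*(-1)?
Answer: 1/55462 ≈ 1.8030e-5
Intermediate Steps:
n = 8 (n = 7 + 1 = 8)
1/(56246 + (-116*n + 144)) = 1/(56246 + (-116*8 + 144)) = 1/(56246 + (-928 + 144)) = 1/(56246 - 784) = 1/55462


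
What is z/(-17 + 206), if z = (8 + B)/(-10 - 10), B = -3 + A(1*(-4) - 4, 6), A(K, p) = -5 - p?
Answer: 1/630 ≈ 0.0015873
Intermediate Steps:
B = -14 (B = -3 + (-5 - 1*6) = -3 + (-5 - 6) = -3 - 11 = -14)
z = 3/10 (z = (8 - 14)/(-10 - 10) = -6/(-20) = -6*(-1/20) = 3/10 ≈ 0.30000)
z/(-17 + 206) = (3/10)/(-17 + 206) = (3/10)/189 = (1/189)*(3/10) = 1/630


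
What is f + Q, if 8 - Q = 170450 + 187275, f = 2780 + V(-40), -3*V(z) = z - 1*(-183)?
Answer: -1064954/3 ≈ -3.5498e+5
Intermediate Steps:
V(z) = -61 - z/3 (V(z) = -(z - 1*(-183))/3 = -(z + 183)/3 = -(183 + z)/3 = -61 - z/3)
f = 8197/3 (f = 2780 + (-61 - 1/3*(-40)) = 2780 + (-61 + 40/3) = 2780 - 143/3 = 8197/3 ≈ 2732.3)
Q = -357717 (Q = 8 - (170450 + 187275) = 8 - 1*357725 = 8 - 357725 = -357717)
f + Q = 8197/3 - 357717 = -1064954/3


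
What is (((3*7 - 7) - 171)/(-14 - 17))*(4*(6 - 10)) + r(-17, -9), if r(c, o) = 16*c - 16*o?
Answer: -6480/31 ≈ -209.03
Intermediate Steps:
r(c, o) = -16*o + 16*c
(((3*7 - 7) - 171)/(-14 - 17))*(4*(6 - 10)) + r(-17, -9) = (((3*7 - 7) - 171)/(-14 - 17))*(4*(6 - 10)) + (-16*(-9) + 16*(-17)) = (((21 - 7) - 171)/(-31))*(4*(-4)) + (144 - 272) = ((14 - 171)*(-1/31))*(-16) - 128 = -157*(-1/31)*(-16) - 128 = (157/31)*(-16) - 128 = -2512/31 - 128 = -6480/31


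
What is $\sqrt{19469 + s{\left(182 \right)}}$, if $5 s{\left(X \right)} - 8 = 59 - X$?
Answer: $\sqrt{19446} \approx 139.45$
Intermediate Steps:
$s{\left(X \right)} = \frac{67}{5} - \frac{X}{5}$ ($s{\left(X \right)} = \frac{8}{5} + \frac{59 - X}{5} = \frac{8}{5} - \left(- \frac{59}{5} + \frac{X}{5}\right) = \frac{67}{5} - \frac{X}{5}$)
$\sqrt{19469 + s{\left(182 \right)}} = \sqrt{19469 + \left(\frac{67}{5} - \frac{182}{5}\right)} = \sqrt{19469 - 23} = \sqrt{19446}$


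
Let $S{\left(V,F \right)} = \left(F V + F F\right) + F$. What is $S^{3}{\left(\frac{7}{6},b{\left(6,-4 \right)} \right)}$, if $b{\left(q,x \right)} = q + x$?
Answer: $\frac{15625}{27} \approx 578.7$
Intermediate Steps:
$S{\left(V,F \right)} = F + F^{2} + F V$ ($S{\left(V,F \right)} = \left(F V + F^{2}\right) + F = \left(F^{2} + F V\right) + F = F + F^{2} + F V$)
$S^{3}{\left(\frac{7}{6},b{\left(6,-4 \right)} \right)} = \left(\left(6 - 4\right) \left(1 + \left(6 - 4\right) + \frac{7}{6}\right)\right)^{3} = \left(2 \left(1 + 2 + 7 \cdot \frac{1}{6}\right)\right)^{3} = \left(2 \left(1 + 2 + \frac{7}{6}\right)\right)^{3} = \left(2 \cdot \frac{25}{6}\right)^{3} = \left(\frac{25}{3}\right)^{3} = \frac{15625}{27}$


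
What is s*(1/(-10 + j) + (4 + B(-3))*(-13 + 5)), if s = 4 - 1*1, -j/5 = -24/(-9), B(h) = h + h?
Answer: 3351/70 ≈ 47.871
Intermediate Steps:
B(h) = 2*h
j = -40/3 (j = -(-120)/(-9) = -(-120)*(-1)/9 = -5*8/3 = -40/3 ≈ -13.333)
s = 3 (s = 4 - 1 = 3)
s*(1/(-10 + j) + (4 + B(-3))*(-13 + 5)) = 3*(1/(-10 - 40/3) + (4 + 2*(-3))*(-13 + 5)) = 3*(1/(-70/3) + (4 - 6)*(-8)) = 3*(-3/70 - 2*(-8)) = 3*(-3/70 + 16) = 3*(1117/70) = 3351/70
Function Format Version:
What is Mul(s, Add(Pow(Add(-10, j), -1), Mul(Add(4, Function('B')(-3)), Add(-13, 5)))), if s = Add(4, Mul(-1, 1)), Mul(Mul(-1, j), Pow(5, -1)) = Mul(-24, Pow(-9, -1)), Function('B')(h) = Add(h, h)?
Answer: Rational(3351, 70) ≈ 47.871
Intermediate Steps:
Function('B')(h) = Mul(2, h)
j = Rational(-40, 3) (j = Mul(-5, Mul(-24, Pow(-9, -1))) = Mul(-5, Mul(-24, Rational(-1, 9))) = Mul(-5, Rational(8, 3)) = Rational(-40, 3) ≈ -13.333)
s = 3 (s = Add(4, -1) = 3)
Mul(s, Add(Pow(Add(-10, j), -1), Mul(Add(4, Function('B')(-3)), Add(-13, 5)))) = Mul(3, Add(Pow(Add(-10, Rational(-40, 3)), -1), Mul(Add(4, Mul(2, -3)), Add(-13, 5)))) = Mul(3, Add(Pow(Rational(-70, 3), -1), Mul(Add(4, -6), -8))) = Mul(3, Add(Rational(-3, 70), Mul(-2, -8))) = Mul(3, Add(Rational(-3, 70), 16)) = Mul(3, Rational(1117, 70)) = Rational(3351, 70)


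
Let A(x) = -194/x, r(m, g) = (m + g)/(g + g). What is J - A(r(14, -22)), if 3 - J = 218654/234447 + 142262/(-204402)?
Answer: 502594076243/469817997 ≈ 1069.8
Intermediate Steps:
r(m, g) = (g + m)/(2*g) (r(m, g) = (g + m)/((2*g)) = (g + m)*(1/(2*g)) = (g + m)/(2*g))
J = 1298273444/469817997 (J = 3 - (218654/234447 + 142262/(-204402)) = 3 - (218654*(1/234447) + 142262*(-1/204402)) = 3 - (12862/13791 - 71131/102201) = 3 - 1*111180547/469817997 = 3 - 111180547/469817997 = 1298273444/469817997 ≈ 2.7634)
J - A(r(14, -22)) = 1298273444/469817997 - (-194)/((1/2)*(-22 + 14)/(-22)) = 1298273444/469817997 - (-194)/((1/2)*(-1/22)*(-8)) = 1298273444/469817997 - (-194)/2/11 = 1298273444/469817997 - (-194)*11/2 = 1298273444/469817997 - 1*(-1067) = 1298273444/469817997 + 1067 = 502594076243/469817997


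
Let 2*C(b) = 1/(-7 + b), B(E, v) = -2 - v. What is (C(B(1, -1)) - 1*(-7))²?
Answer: 12321/256 ≈ 48.129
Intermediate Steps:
C(b) = 1/(2*(-7 + b))
(C(B(1, -1)) - 1*(-7))² = (1/(2*(-7 + (-2 - 1*(-1)))) - 1*(-7))² = (1/(2*(-7 + (-2 + 1))) + 7)² = (1/(2*(-7 - 1)) + 7)² = ((½)/(-8) + 7)² = ((½)*(-⅛) + 7)² = (-1/16 + 7)² = (111/16)² = 12321/256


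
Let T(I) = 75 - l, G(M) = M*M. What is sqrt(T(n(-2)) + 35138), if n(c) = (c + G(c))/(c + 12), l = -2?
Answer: sqrt(35215) ≈ 187.66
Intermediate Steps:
G(M) = M**2
n(c) = (c + c**2)/(12 + c) (n(c) = (c + c**2)/(c + 12) = (c + c**2)/(12 + c))
T(I) = 77 (T(I) = 75 - 1*(-2) = 75 + 2 = 77)
sqrt(T(n(-2)) + 35138) = sqrt(77 + 35138) = sqrt(35215)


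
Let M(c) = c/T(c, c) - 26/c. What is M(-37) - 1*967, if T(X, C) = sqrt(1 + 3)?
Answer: -72875/74 ≈ -984.80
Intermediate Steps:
T(X, C) = 2 (T(X, C) = sqrt(4) = 2)
M(c) = c/2 - 26/c
M(-37) - 1*967 = ((1/2)*(-37) - 26/(-37)) - 1*967 = (-37/2 - 26*(-1/37)) - 967 = (-37/2 + 26/37) - 967 = -1317/74 - 967 = -72875/74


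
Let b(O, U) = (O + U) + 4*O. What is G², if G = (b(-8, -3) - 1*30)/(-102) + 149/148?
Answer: 169026001/56972304 ≈ 2.9668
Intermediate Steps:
b(O, U) = U + 5*O
G = 13001/7548 (G = ((-3 + 5*(-8)) - 1*30)/(-102) + 149/148 = ((-3 - 40) - 30)*(-1/102) + 149*(1/148) = (-43 - 30)*(-1/102) + 149/148 = -73*(-1/102) + 149/148 = 73/102 + 149/148 = 13001/7548 ≈ 1.7224)
G² = (13001/7548)² = 169026001/56972304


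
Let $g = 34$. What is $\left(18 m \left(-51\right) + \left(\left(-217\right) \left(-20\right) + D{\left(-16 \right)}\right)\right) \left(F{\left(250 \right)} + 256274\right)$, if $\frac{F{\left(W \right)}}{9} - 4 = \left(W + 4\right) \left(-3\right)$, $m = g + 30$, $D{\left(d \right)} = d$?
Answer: $-13577173456$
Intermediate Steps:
$m = 64$ ($m = 34 + 30 = 64$)
$F{\left(W \right)} = -72 - 27 W$ ($F{\left(W \right)} = 36 + 9 \left(W + 4\right) \left(-3\right) = 36 + 9 \left(4 + W\right) \left(-3\right) = 36 + 9 \left(-12 - 3 W\right) = 36 - \left(108 + 27 W\right) = -72 - 27 W$)
$\left(18 m \left(-51\right) + \left(\left(-217\right) \left(-20\right) + D{\left(-16 \right)}\right)\right) \left(F{\left(250 \right)} + 256274\right) = \left(18 \cdot 64 \left(-51\right) - -4324\right) \left(\left(-72 - 6750\right) + 256274\right) = \left(1152 \left(-51\right) + \left(4340 - 16\right)\right) \left(\left(-72 - 6750\right) + 256274\right) = \left(-58752 + 4324\right) \left(-6822 + 256274\right) = \left(-54428\right) 249452 = -13577173456$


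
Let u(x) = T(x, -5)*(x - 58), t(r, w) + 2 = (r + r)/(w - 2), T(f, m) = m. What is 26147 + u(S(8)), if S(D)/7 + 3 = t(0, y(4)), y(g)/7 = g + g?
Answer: 26612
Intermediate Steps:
y(g) = 14*g (y(g) = 7*(g + g) = 7*(2*g) = 14*g)
t(r, w) = -2 + 2*r/(-2 + w) (t(r, w) = -2 + (r + r)/(w - 2) = -2 + (2*r)/(-2 + w) = -2 + 2*r/(-2 + w))
S(D) = -35 (S(D) = -21 + 7*(2*(2 + 0 - 14*4)/(-2 + 14*4)) = -21 + 7*(2*(2 + 0 - 1*56)/(-2 + 56)) = -21 + 7*(2*(2 + 0 - 56)/54) = -21 + 7*(2*(1/54)*(-54)) = -21 + 7*(-2) = -21 - 14 = -35)
u(x) = 290 - 5*x (u(x) = -5*(x - 58) = -5*(-58 + x) = 290 - 5*x)
26147 + u(S(8)) = 26147 + (290 - 5*(-35)) = 26147 + (290 + 175) = 26147 + 465 = 26612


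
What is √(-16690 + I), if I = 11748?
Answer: I*√4942 ≈ 70.299*I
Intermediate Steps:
√(-16690 + I) = √(-16690 + 11748) = √(-4942) = I*√4942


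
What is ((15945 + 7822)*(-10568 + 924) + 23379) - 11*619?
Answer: -229192378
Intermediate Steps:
((15945 + 7822)*(-10568 + 924) + 23379) - 11*619 = (23767*(-9644) + 23379) - 6809 = (-229208948 + 23379) - 6809 = -229185569 - 6809 = -229192378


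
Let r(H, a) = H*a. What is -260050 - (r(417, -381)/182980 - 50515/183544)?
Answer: -2183427482775303/8396220280 ≈ -2.6005e+5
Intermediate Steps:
-260050 - (r(417, -381)/182980 - 50515/183544) = -260050 - ((417*(-381))/182980 - 50515/183544) = -260050 - (-158877*1/182980 - 50515*1/183544) = -260050 - (-158877/182980 - 50515/183544) = -260050 - 1*(-9601038697/8396220280) = -260050 + 9601038697/8396220280 = -2183427482775303/8396220280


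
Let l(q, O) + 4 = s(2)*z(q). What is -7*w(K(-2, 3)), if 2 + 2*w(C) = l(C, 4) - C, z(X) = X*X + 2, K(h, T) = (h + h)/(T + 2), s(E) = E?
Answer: -7/25 ≈ -0.28000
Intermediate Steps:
K(h, T) = 2*h/(2 + T) (K(h, T) = (2*h)/(2 + T) = 2*h/(2 + T))
z(X) = 2 + X² (z(X) = X² + 2 = 2 + X²)
l(q, O) = 2*q² (l(q, O) = -4 + 2*(2 + q²) = -4 + (4 + 2*q²) = 2*q²)
w(C) = -1 + C² - C/2 (w(C) = -1 + (2*C² - C)/2 = -1 + (-C + 2*C²)/2 = -1 + (C² - C/2) = -1 + C² - C/2)
-7*w(K(-2, 3)) = -7*(-1 + (2*(-2)/(2 + 3))² - (-2)/(2 + 3)) = -7*(-1 + (2*(-2)/5)² - (-2)/5) = -7*(-1 + (2*(-2)*(⅕))² - (-2)/5) = -7*(-1 + (-⅘)² - ½*(-⅘)) = -7*(-1 + 16/25 + ⅖) = -7*1/25 = -7/25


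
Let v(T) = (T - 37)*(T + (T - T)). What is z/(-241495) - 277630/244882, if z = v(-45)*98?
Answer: -15560048569/5913777859 ≈ -2.6312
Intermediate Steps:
v(T) = T*(-37 + T) (v(T) = (-37 + T)*(T + 0) = (-37 + T)*T = T*(-37 + T))
z = 361620 (z = -45*(-37 - 45)*98 = -45*(-82)*98 = 3690*98 = 361620)
z/(-241495) - 277630/244882 = 361620/(-241495) - 277630/244882 = 361620*(-1/241495) - 277630*1/244882 = -72324/48299 - 138815/122441 = -15560048569/5913777859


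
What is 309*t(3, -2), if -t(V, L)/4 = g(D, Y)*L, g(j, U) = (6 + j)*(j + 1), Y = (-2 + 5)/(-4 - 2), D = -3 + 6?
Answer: 88992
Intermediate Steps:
D = 3
Y = -½ (Y = 3/(-6) = 3*(-⅙) = -½ ≈ -0.50000)
g(j, U) = (1 + j)*(6 + j) (g(j, U) = (6 + j)*(1 + j) = (1 + j)*(6 + j))
t(V, L) = -144*L (t(V, L) = -4*(6 + 3² + 7*3)*L = -4*(6 + 9 + 21)*L = -144*L)
309*t(3, -2) = 309*(-144*(-2)) = 309*288 = 88992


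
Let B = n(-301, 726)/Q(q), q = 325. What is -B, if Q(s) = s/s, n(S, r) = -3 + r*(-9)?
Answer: 6537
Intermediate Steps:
n(S, r) = -3 - 9*r
Q(s) = 1
B = -6537 (B = (-3 - 9*726)/1 = (-3 - 6534)*1 = -6537*1 = -6537)
-B = -1*(-6537) = 6537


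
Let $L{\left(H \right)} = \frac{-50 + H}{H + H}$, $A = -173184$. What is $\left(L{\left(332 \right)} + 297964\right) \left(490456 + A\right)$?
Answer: $\frac{7846468823102}{83} \approx 9.4536 \cdot 10^{10}$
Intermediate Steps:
$L{\left(H \right)} = \frac{-50 + H}{2 H}$
$\left(L{\left(332 \right)} + 297964\right) \left(490456 + A\right) = \left(\frac{-50 + 332}{2 \cdot 332} + 297964\right) \left(490456 - 173184\right) = \left(\frac{1}{2} \cdot \frac{1}{332} \cdot 282 + 297964\right) 317272 = \left(\frac{141}{332} + 297964\right) 317272 = \frac{98924189}{332} \cdot 317272 = \frac{7846468823102}{83}$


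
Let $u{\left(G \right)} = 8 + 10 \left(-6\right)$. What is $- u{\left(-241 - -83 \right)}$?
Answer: $52$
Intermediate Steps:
$u{\left(G \right)} = -52$ ($u{\left(G \right)} = 8 - 60 = -52$)
$- u{\left(-241 - -83 \right)} = \left(-1\right) \left(-52\right) = 52$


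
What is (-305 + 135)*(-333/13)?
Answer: 56610/13 ≈ 4354.6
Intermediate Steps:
(-305 + 135)*(-333/13) = -(-56610)/13 = -170*(-333/13) = 56610/13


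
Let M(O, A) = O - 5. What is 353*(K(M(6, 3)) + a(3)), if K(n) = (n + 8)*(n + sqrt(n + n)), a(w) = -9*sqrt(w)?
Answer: 3177 - 3177*sqrt(3) + 3177*sqrt(2) ≈ 2167.2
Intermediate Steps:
M(O, A) = -5 + O
K(n) = (8 + n)*(n + sqrt(2)*sqrt(n)) (K(n) = (8 + n)*(n + sqrt(2*n)) = (8 + n)*(n + sqrt(2)*sqrt(n)))
353*(K(M(6, 3)) + a(3)) = 353*(((-5 + 6)**2 + 8*(-5 + 6) + sqrt(2)*(-5 + 6)**(3/2) + 8*sqrt(2)*sqrt(-5 + 6)) - 9*sqrt(3)) = 353*((1**2 + 8*1 + sqrt(2)*1**(3/2) + 8*sqrt(2)*sqrt(1)) - 9*sqrt(3)) = 353*((1 + 8 + sqrt(2)*1 + 8*sqrt(2)*1) - 9*sqrt(3)) = 353*((1 + 8 + sqrt(2) + 8*sqrt(2)) - 9*sqrt(3)) = 353*((9 + 9*sqrt(2)) - 9*sqrt(3)) = 353*(9 - 9*sqrt(3) + 9*sqrt(2)) = 3177 - 3177*sqrt(3) + 3177*sqrt(2)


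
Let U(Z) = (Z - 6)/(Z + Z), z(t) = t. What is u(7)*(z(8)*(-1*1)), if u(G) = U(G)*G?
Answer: -4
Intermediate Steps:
U(Z) = (-6 + Z)/(2*Z) (U(Z) = (-6 + Z)/((2*Z)) = (-6 + Z)*(1/(2*Z)) = (-6 + Z)/(2*Z))
u(G) = -3 + G/2 (u(G) = ((-6 + G)/(2*G))*G = -3 + G/2)
u(7)*(z(8)*(-1*1)) = (-3 + (½)*7)*(8*(-1*1)) = (-3 + 7/2)*(8*(-1)) = (½)*(-8) = -4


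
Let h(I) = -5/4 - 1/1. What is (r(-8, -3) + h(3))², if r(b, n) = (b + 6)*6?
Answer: 3249/16 ≈ 203.06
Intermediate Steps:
r(b, n) = 36 + 6*b (r(b, n) = (6 + b)*6 = 36 + 6*b)
h(I) = -9/4 (h(I) = -5*¼ - 1*1 = -5/4 - 1 = -9/4)
(r(-8, -3) + h(3))² = ((36 + 6*(-8)) - 9/4)² = ((36 - 48) - 9/4)² = (-12 - 9/4)² = (-57/4)² = 3249/16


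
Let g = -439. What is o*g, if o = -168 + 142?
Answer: 11414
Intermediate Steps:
o = -26
o*g = -26*(-439) = 11414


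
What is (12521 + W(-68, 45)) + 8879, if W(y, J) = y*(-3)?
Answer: 21604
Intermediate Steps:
W(y, J) = -3*y
(12521 + W(-68, 45)) + 8879 = (12521 - 3*(-68)) + 8879 = (12521 + 204) + 8879 = 12725 + 8879 = 21604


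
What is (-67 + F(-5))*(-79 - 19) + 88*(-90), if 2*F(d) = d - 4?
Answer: -913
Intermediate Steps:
F(d) = -2 + d/2 (F(d) = (d - 4)/2 = (-4 + d)/2 = -2 + d/2)
(-67 + F(-5))*(-79 - 19) + 88*(-90) = (-67 + (-2 + (½)*(-5)))*(-79 - 19) + 88*(-90) = (-67 + (-2 - 5/2))*(-98) - 7920 = (-67 - 9/2)*(-98) - 7920 = -143/2*(-98) - 7920 = 7007 - 7920 = -913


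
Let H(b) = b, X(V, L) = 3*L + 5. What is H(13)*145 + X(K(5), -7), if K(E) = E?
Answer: 1869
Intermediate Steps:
X(V, L) = 5 + 3*L
H(13)*145 + X(K(5), -7) = 13*145 + (5 + 3*(-7)) = 1885 + (5 - 21) = 1885 - 16 = 1869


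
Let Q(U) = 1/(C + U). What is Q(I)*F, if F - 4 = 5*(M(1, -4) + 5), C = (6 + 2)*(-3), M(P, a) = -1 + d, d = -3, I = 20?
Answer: -9/4 ≈ -2.2500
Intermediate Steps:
M(P, a) = -4 (M(P, a) = -1 - 3 = -4)
C = -24 (C = 8*(-3) = -24)
F = 9 (F = 4 + 5*(-4 + 5) = 4 + 5*1 = 4 + 5 = 9)
Q(U) = 1/(-24 + U)
Q(I)*F = 9/(-24 + 20) = 9/(-4) = -¼*9 = -9/4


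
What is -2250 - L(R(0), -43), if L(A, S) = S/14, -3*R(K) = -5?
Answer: -31457/14 ≈ -2246.9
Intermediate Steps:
R(K) = 5/3 (R(K) = -⅓*(-5) = 5/3)
L(A, S) = S/14 (L(A, S) = S*(1/14) = S/14)
-2250 - L(R(0), -43) = -2250 - (-43)/14 = -2250 - 1*(-43/14) = -2250 + 43/14 = -31457/14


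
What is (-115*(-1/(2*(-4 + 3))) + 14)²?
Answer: 7569/4 ≈ 1892.3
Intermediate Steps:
(-115*(-1/(2*(-4 + 3))) + 14)² = (-115/((-2*(-1))) + 14)² = (-115/2 + 14)² = (-87/2)² = 7569/4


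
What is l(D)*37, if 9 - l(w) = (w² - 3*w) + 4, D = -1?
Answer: 37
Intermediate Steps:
l(w) = 5 - w² + 3*w (l(w) = 9 - ((w² - 3*w) + 4) = 9 - (4 + w² - 3*w) = 9 + (-4 - w² + 3*w) = 5 - w² + 3*w)
l(D)*37 = (5 - 1*(-1)² + 3*(-1))*37 = (5 - 1*1 - 3)*37 = (5 - 1 - 3)*37 = 1*37 = 37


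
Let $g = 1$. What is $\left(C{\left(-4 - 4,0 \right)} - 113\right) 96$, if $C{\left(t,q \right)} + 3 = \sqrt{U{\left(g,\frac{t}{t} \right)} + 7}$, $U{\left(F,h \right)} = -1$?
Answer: $-11136 + 96 \sqrt{6} \approx -10901.0$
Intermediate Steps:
$C{\left(t,q \right)} = -3 + \sqrt{6}$ ($C{\left(t,q \right)} = -3 + \sqrt{-1 + 7} = -3 + \sqrt{6}$)
$\left(C{\left(-4 - 4,0 \right)} - 113\right) 96 = \left(\left(-3 + \sqrt{6}\right) - 113\right) 96 = \left(-116 + \sqrt{6}\right) 96 = -11136 + 96 \sqrt{6}$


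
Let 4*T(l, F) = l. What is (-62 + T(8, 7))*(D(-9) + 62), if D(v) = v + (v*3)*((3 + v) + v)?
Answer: -27480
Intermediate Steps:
T(l, F) = l/4
D(v) = v + 3*v*(3 + 2*v) (D(v) = v + (3*v)*(3 + 2*v) = v + 3*v*(3 + 2*v))
(-62 + T(8, 7))*(D(-9) + 62) = (-62 + (¼)*8)*(2*(-9)*(5 + 3*(-9)) + 62) = (-62 + 2)*(2*(-9)*(5 - 27) + 62) = -60*(2*(-9)*(-22) + 62) = -60*(396 + 62) = -60*458 = -27480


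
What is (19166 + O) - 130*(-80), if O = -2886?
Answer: 26680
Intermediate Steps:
(19166 + O) - 130*(-80) = (19166 - 2886) - 130*(-80) = 16280 + 10400 = 26680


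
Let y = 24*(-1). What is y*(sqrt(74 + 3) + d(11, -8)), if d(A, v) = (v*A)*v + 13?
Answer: -17208 - 24*sqrt(77) ≈ -17419.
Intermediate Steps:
d(A, v) = 13 + A*v**2 (d(A, v) = (A*v)*v + 13 = A*v**2 + 13 = 13 + A*v**2)
y = -24
y*(sqrt(74 + 3) + d(11, -8)) = -24*(sqrt(74 + 3) + (13 + 11*(-8)**2)) = -24*(sqrt(77) + (13 + 11*64)) = -24*(sqrt(77) + (13 + 704)) = -24*(sqrt(77) + 717) = -24*(717 + sqrt(77)) = -17208 - 24*sqrt(77)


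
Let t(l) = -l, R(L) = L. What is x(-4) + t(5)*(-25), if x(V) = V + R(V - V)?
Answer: 121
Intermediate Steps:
x(V) = V (x(V) = V + (V - V) = V + 0 = V)
x(-4) + t(5)*(-25) = -4 - 1*5*(-25) = -4 - 5*(-25) = -4 + 125 = 121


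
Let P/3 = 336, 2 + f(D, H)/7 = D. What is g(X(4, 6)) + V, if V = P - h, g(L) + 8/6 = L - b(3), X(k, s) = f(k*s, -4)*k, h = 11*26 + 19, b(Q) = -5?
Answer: 3968/3 ≈ 1322.7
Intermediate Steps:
f(D, H) = -14 + 7*D
h = 305 (h = 286 + 19 = 305)
P = 1008 (P = 3*336 = 1008)
X(k, s) = k*(-14 + 7*k*s) (X(k, s) = (-14 + 7*(k*s))*k = (-14 + 7*k*s)*k = k*(-14 + 7*k*s))
g(L) = 11/3 + L (g(L) = -4/3 + (L - 1*(-5)) = -4/3 + (L + 5) = -4/3 + (5 + L) = 11/3 + L)
V = 703 (V = 1008 - 1*305 = 1008 - 305 = 703)
g(X(4, 6)) + V = (11/3 + 7*4*(-2 + 4*6)) + 703 = (11/3 + 7*4*(-2 + 24)) + 703 = (11/3 + 7*4*22) + 703 = (11/3 + 616) + 703 = 1859/3 + 703 = 3968/3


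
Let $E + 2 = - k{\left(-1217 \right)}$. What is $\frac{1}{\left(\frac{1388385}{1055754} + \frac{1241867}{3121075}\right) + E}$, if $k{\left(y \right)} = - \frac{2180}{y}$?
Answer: $- \frac{445569042747150}{926038611044891} \approx -0.48116$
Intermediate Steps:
$E = - \frac{4614}{1217}$ ($E = -2 - - \frac{2180}{-1217} = -2 - \left(-2180\right) \left(- \frac{1}{1217}\right) = -2 - \frac{2180}{1217} = - \frac{4614}{1217} \approx -3.7913$)
$\frac{1}{\left(\frac{1388385}{1055754} + \frac{1241867}{3121075}\right) + E} = \frac{1}{\left(\frac{1388385}{1055754} + \frac{1241867}{3121075}\right) - \frac{4614}{1217}} = \frac{1}{\left(1388385 \cdot \frac{1}{1055754} + 1241867 \cdot \frac{1}{3121075}\right) - \frac{4614}{1217}} = \frac{1}{\left(\frac{154265}{117306} + \frac{1241867}{3121075}\right) - \frac{4614}{1217}} = \frac{1}{\frac{627151085177}{366120823950} - \frac{4614}{1217}} = \frac{1}{- \frac{926038611044891}{445569042747150}} = - \frac{445569042747150}{926038611044891}$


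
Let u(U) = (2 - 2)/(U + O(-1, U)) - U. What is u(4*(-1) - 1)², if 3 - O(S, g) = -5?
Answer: 25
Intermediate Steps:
O(S, g) = 8 (O(S, g) = 3 - 1*(-5) = 3 + 5 = 8)
u(U) = -U (u(U) = (2 - 2)/(U + 8) - U = 0/(8 + U) - U = 0 - U = -U)
u(4*(-1) - 1)² = (-(4*(-1) - 1))² = (-(-4 - 1))² = (-1*(-5))² = 5² = 25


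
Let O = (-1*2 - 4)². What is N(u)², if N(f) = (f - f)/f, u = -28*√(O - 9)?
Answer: 0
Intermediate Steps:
O = 36 (O = (-2 - 4)² = (-6)² = 36)
u = -84*√3 (u = -28*√(36 - 9) = -28*√27 = -28*3*√3 = -84*√3 ≈ -145.49)
N(f) = 0 (N(f) = 0/f = 0)
N(u)² = 0² = 0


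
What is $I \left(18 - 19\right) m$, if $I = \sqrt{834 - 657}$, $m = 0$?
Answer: $0$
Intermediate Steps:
$I = \sqrt{177} \approx 13.304$
$I \left(18 - 19\right) m = \sqrt{177} \left(18 - 19\right) 0 = \sqrt{177} \left(\left(-1\right) 0\right) = \sqrt{177} \cdot 0 = 0$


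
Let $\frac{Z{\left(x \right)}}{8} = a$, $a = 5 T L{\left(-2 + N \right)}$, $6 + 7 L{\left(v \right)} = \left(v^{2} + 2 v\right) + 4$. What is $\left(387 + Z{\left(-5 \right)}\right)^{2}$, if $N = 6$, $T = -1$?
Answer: $\frac{3345241}{49} \approx 68270.0$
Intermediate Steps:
$L{\left(v \right)} = - \frac{2}{7} + \frac{v^{2}}{7} + \frac{2 v}{7}$ ($L{\left(v \right)} = - \frac{6}{7} + \frac{\left(v^{2} + 2 v\right) + 4}{7} = - \frac{6}{7} + \frac{4 + v^{2} + 2 v}{7} = - \frac{6}{7} + \left(\frac{4}{7} + \frac{v^{2}}{7} + \frac{2 v}{7}\right) = - \frac{2}{7} + \frac{v^{2}}{7} + \frac{2 v}{7}$)
$a = - \frac{110}{7}$ ($a = 5 \left(-1\right) \left(- \frac{2}{7} + \frac{\left(-2 + 6\right)^{2}}{7} + \frac{2 \left(-2 + 6\right)}{7}\right) = - 5 \left(- \frac{2}{7} + \frac{4^{2}}{7} + \frac{2}{7} \cdot 4\right) = - 5 \left(- \frac{2}{7} + \frac{1}{7} \cdot 16 + \frac{8}{7}\right) = - 5 \left(- \frac{2}{7} + \frac{16}{7} + \frac{8}{7}\right) = \left(-5\right) \frac{22}{7} = - \frac{110}{7} \approx -15.714$)
$Z{\left(x \right)} = - \frac{880}{7}$ ($Z{\left(x \right)} = 8 \left(- \frac{110}{7}\right) = - \frac{880}{7}$)
$\left(387 + Z{\left(-5 \right)}\right)^{2} = \left(387 - \frac{880}{7}\right)^{2} = \left(\frac{1829}{7}\right)^{2} = \frac{3345241}{49}$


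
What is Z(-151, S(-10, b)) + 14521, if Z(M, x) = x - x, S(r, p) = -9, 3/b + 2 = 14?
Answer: 14521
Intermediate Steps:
b = ¼ (b = 3/(-2 + 14) = 3/12 = 3*(1/12) = ¼ ≈ 0.25000)
Z(M, x) = 0
Z(-151, S(-10, b)) + 14521 = 0 + 14521 = 14521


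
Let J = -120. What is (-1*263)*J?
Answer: 31560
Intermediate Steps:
(-1*263)*J = -1*263*(-120) = -263*(-120) = 31560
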